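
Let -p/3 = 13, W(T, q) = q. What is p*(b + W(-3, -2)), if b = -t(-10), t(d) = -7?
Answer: -195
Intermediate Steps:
p = -39 (p = -3*13 = -39)
b = 7 (b = -1*(-7) = 7)
p*(b + W(-3, -2)) = -39*(7 - 2) = -39*5 = -195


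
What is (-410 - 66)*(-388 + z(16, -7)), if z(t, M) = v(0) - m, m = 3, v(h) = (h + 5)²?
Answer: 174216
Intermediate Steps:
v(h) = (5 + h)²
z(t, M) = 22 (z(t, M) = (5 + 0)² - 1*3 = 5² - 3 = 25 - 3 = 22)
(-410 - 66)*(-388 + z(16, -7)) = (-410 - 66)*(-388 + 22) = -476*(-366) = 174216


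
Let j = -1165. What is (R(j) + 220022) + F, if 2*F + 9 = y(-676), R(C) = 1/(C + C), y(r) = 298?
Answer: 256493972/1165 ≈ 2.2017e+5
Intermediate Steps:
R(C) = 1/(2*C)
F = 289/2 (F = -9/2 + (½)*298 = -9/2 + 149 = 289/2 ≈ 144.50)
(R(j) + 220022) + F = ((½)/(-1165) + 220022) + 289/2 = ((½)*(-1/1165) + 220022) + 289/2 = (-1/2330 + 220022) + 289/2 = 512651259/2330 + 289/2 = 256493972/1165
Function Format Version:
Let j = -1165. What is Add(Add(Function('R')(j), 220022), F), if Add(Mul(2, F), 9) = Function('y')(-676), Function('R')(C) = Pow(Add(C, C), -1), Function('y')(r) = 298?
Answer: Rational(256493972, 1165) ≈ 2.2017e+5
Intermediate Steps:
Function('R')(C) = Mul(Rational(1, 2), Pow(C, -1)) (Function('R')(C) = Pow(Mul(2, C), -1) = Mul(Rational(1, 2), Pow(C, -1)))
F = Rational(289, 2) (F = Add(Rational(-9, 2), Mul(Rational(1, 2), 298)) = Add(Rational(-9, 2), 149) = Rational(289, 2) ≈ 144.50)
Add(Add(Function('R')(j), 220022), F) = Add(Add(Mul(Rational(1, 2), Pow(-1165, -1)), 220022), Rational(289, 2)) = Add(Add(Mul(Rational(1, 2), Rational(-1, 1165)), 220022), Rational(289, 2)) = Add(Add(Rational(-1, 2330), 220022), Rational(289, 2)) = Add(Rational(512651259, 2330), Rational(289, 2)) = Rational(256493972, 1165)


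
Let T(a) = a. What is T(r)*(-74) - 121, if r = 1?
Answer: -195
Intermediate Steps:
T(r)*(-74) - 121 = 1*(-74) - 121 = -74 - 121 = -195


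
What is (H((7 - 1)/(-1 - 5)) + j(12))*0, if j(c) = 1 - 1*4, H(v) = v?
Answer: 0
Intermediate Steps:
j(c) = -3 (j(c) = 1 - 4 = -3)
(H((7 - 1)/(-1 - 5)) + j(12))*0 = ((7 - 1)/(-1 - 5) - 3)*0 = (6/(-6) - 3)*0 = (6*(-1/6) - 3)*0 = (-1 - 3)*0 = -4*0 = 0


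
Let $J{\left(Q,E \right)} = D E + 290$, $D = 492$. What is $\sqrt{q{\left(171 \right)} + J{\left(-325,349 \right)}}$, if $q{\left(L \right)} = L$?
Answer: $\sqrt{172169} \approx 414.93$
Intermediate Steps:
$J{\left(Q,E \right)} = 290 + 492 E$ ($J{\left(Q,E \right)} = 492 E + 290 = 290 + 492 E$)
$\sqrt{q{\left(171 \right)} + J{\left(-325,349 \right)}} = \sqrt{171 + \left(290 + 492 \cdot 349\right)} = \sqrt{171 + \left(290 + 171708\right)} = \sqrt{171 + 171998} = \sqrt{172169}$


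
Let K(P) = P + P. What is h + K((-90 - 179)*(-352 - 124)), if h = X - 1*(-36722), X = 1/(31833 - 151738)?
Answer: 35109383049/119905 ≈ 2.9281e+5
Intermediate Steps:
X = -1/119905 (X = 1/(-119905) = -1/119905 ≈ -8.3399e-6)
K(P) = 2*P
h = 4403151409/119905 (h = -1/119905 - 1*(-36722) = -1/119905 + 36722 = 4403151409/119905 ≈ 36722.)
h + K((-90 - 179)*(-352 - 124)) = 4403151409/119905 + 2*((-90 - 179)*(-352 - 124)) = 4403151409/119905 + 2*(-269*(-476)) = 4403151409/119905 + 2*128044 = 4403151409/119905 + 256088 = 35109383049/119905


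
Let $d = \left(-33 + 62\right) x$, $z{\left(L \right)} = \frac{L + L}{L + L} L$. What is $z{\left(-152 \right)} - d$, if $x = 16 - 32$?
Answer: $312$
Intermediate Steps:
$z{\left(L \right)} = L$ ($z{\left(L \right)} = \frac{2 L}{2 L} L = 2 L \frac{1}{2 L} L = 1 L = L$)
$x = -16$ ($x = 16 - 32 = -16$)
$d = -464$ ($d = \left(-33 + 62\right) \left(-16\right) = 29 \left(-16\right) = -464$)
$z{\left(-152 \right)} - d = -152 - -464 = -152 + 464 = 312$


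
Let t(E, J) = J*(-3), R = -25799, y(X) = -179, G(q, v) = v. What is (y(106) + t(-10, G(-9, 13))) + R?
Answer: -26017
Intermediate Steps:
t(E, J) = -3*J
(y(106) + t(-10, G(-9, 13))) + R = (-179 - 3*13) - 25799 = (-179 - 39) - 25799 = -218 - 25799 = -26017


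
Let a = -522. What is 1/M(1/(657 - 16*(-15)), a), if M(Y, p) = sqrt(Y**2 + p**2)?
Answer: 897*sqrt(219243078757)/219243078757 ≈ 0.0019157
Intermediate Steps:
1/M(1/(657 - 16*(-15)), a) = 1/(sqrt((1/(657 - 16*(-15)))**2 + (-522)**2)) = 1/(sqrt((1/(657 + 240))**2 + 272484)) = 1/(sqrt((1/897)**2 + 272484)) = 1/(sqrt(1/804609 + 272484)) = 1/(sqrt(219243078757/804609)) = 1/(sqrt(219243078757)/897) = 897*sqrt(219243078757)/219243078757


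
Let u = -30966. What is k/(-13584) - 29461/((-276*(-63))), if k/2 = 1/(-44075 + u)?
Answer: -1251303120517/738524105928 ≈ -1.6943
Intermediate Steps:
k = -2/75041 (k = 2/(-44075 - 30966) = 2/(-75041) = 2*(-1/75041) = -2/75041 ≈ -2.6652e-5)
k/(-13584) - 29461/((-276*(-63))) = -2/75041/(-13584) - 29461/((-276*(-63))) = -2/75041*(-1/13584) - 29461/17388 = 1/509678472 - 29461*1/17388 = 1/509678472 - 29461/17388 = -1251303120517/738524105928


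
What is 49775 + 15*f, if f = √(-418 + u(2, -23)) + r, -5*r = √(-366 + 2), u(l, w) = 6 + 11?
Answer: 49775 - 6*I*√91 + 15*I*√401 ≈ 49775.0 + 243.14*I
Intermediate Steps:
u(l, w) = 17
r = -2*I*√91/5 (r = -√(-366 + 2)/5 = -2*I*√91/5 ≈ -3.8158*I)
f = I*√401 - 2*I*√91/5 (f = √(-418 + 17) - 2*I*√91/5 = √(-401) - 2*I*√91/5 = I*√401 - 2*I*√91/5 ≈ 16.209*I)
49775 + 15*f = 49775 + 15*(I*(√401 - 2*√91/5)) = 49775 + 15*I*(√401 - 2*√91/5)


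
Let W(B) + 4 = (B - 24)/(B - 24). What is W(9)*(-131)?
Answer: 393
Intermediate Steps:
W(B) = -3 (W(B) = -4 + (B - 24)/(B - 24) = -4 + (-24 + B)/(-24 + B) = -4 + 1 = -3)
W(9)*(-131) = -3*(-131) = 393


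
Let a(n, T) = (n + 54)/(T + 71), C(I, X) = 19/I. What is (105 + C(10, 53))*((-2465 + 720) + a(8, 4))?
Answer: -139839097/750 ≈ -1.8645e+5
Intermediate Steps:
a(n, T) = (54 + n)/(71 + T)
(105 + C(10, 53))*((-2465 + 720) + a(8, 4)) = (105 + 19/10)*((-2465 + 720) + (54 + 8)/(71 + 4)) = (105 + 19*(⅒))*(-1745 + 62/75) = (105 + 19/10)*(-1745 + (1/75)*62) = 1069*(-1745 + 62/75)/10 = (1069/10)*(-130813/75) = -139839097/750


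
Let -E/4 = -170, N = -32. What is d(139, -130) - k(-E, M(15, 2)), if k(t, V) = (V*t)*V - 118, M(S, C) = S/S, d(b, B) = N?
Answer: 766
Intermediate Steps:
d(b, B) = -32
E = 680 (E = -4*(-170) = 680)
M(S, C) = 1
k(t, V) = -118 + t*V² (k(t, V) = t*V² - 118 = -118 + t*V²)
d(139, -130) - k(-E, M(15, 2)) = -32 - (-118 - 1*680*1²) = -32 - (-118 - 680*1) = -32 - (-118 - 680) = -32 - 1*(-798) = -32 + 798 = 766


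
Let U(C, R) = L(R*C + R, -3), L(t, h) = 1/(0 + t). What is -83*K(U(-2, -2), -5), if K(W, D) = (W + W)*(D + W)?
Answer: 747/2 ≈ 373.50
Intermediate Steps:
L(t, h) = 1/t
U(C, R) = 1/(R + C*R) (U(C, R) = 1/(R*C + R) = 1/(C*R + R) = 1/(R + C*R))
K(W, D) = 2*W*(D + W) (K(W, D) = (2*W)*(D + W) = 2*W*(D + W))
-83*K(U(-2, -2), -5) = -166*1/((-2)*(1 - 2))*(-5 + 1/((-2)*(1 - 2))) = -166*(-½/(-1))*(-5 - ½/(-1)) = -166*(-½*(-1))*(-5 - ½*(-1)) = -166*(-5 + ½)/2 = -166*(-9)/(2*2) = -83*(-9/2) = 747/2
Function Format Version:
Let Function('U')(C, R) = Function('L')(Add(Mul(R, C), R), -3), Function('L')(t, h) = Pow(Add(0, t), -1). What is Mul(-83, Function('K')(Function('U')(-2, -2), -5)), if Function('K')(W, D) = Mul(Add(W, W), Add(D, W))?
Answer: Rational(747, 2) ≈ 373.50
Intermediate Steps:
Function('L')(t, h) = Pow(t, -1)
Function('U')(C, R) = Pow(Add(R, Mul(C, R)), -1) (Function('U')(C, R) = Pow(Add(Mul(R, C), R), -1) = Pow(Add(Mul(C, R), R), -1) = Pow(Add(R, Mul(C, R)), -1))
Function('K')(W, D) = Mul(2, W, Add(D, W)) (Function('K')(W, D) = Mul(Mul(2, W), Add(D, W)) = Mul(2, W, Add(D, W)))
Mul(-83, Function('K')(Function('U')(-2, -2), -5)) = Mul(-83, Mul(2, Mul(Pow(-2, -1), Pow(Add(1, -2), -1)), Add(-5, Mul(Pow(-2, -1), Pow(Add(1, -2), -1))))) = Mul(-83, Mul(2, Mul(Rational(-1, 2), Pow(-1, -1)), Add(-5, Mul(Rational(-1, 2), Pow(-1, -1))))) = Mul(-83, Mul(2, Mul(Rational(-1, 2), -1), Add(-5, Mul(Rational(-1, 2), -1)))) = Mul(-83, Mul(2, Rational(1, 2), Add(-5, Rational(1, 2)))) = Mul(-83, Mul(2, Rational(1, 2), Rational(-9, 2))) = Mul(-83, Rational(-9, 2)) = Rational(747, 2)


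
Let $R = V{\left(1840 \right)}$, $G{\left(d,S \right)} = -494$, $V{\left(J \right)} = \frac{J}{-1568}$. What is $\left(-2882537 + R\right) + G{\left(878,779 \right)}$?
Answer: $- \frac{282537153}{98} \approx -2.883 \cdot 10^{6}$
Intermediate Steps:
$V{\left(J \right)} = - \frac{J}{1568}$ ($V{\left(J \right)} = J \left(- \frac{1}{1568}\right) = - \frac{J}{1568}$)
$R = - \frac{115}{98}$ ($R = \left(- \frac{1}{1568}\right) 1840 = - \frac{115}{98} \approx -1.1735$)
$\left(-2882537 + R\right) + G{\left(878,779 \right)} = \left(-2882537 - \frac{115}{98}\right) - 494 = - \frac{282488741}{98} - 494 = - \frac{282537153}{98}$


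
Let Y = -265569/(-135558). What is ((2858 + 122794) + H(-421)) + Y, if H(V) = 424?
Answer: 5696958659/45186 ≈ 1.2608e+5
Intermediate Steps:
Y = 88523/45186 (Y = -265569*(-1/135558) = 88523/45186 ≈ 1.9591)
((2858 + 122794) + H(-421)) + Y = ((2858 + 122794) + 424) + 88523/45186 = (125652 + 424) + 88523/45186 = 126076 + 88523/45186 = 5696958659/45186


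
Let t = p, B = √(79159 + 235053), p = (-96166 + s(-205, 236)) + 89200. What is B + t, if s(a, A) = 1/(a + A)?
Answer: -215945/31 + 2*√78553 ≈ -6405.4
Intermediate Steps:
s(a, A) = 1/(A + a)
p = -215945/31 (p = (-96166 + 1/(236 - 205)) + 89200 = (-96166 + 1/31) + 89200 = -2981145/31 + 89200 = -215945/31 ≈ -6966.0)
B = 2*√78553 (B = √314212 = 2*√78553 ≈ 560.55)
t = -215945/31 ≈ -6966.0
B + t = 2*√78553 - 215945/31 = -215945/31 + 2*√78553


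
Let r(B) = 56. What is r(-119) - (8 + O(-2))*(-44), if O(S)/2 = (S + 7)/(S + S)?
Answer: 298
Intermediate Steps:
O(S) = (7 + S)/S (O(S) = 2*((S + 7)/(S + S)) = 2*((7 + S)/((2*S))) = 2*((7 + S)*(1/(2*S))) = 2*((7 + S)/(2*S)) = (7 + S)/S)
r(-119) - (8 + O(-2))*(-44) = 56 - (8 + (7 - 2)/(-2))*(-44) = 56 - (8 - ½*5)*(-44) = 56 - (8 - 5/2)*(-44) = 56 - 11*(-44)/2 = 56 - 1*(-242) = 56 + 242 = 298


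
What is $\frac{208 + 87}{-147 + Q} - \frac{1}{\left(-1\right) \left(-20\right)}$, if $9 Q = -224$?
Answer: $- \frac{54647}{30940} \approx -1.7662$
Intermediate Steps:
$Q = - \frac{224}{9}$ ($Q = \frac{1}{9} \left(-224\right) = - \frac{224}{9} \approx -24.889$)
$\frac{208 + 87}{-147 + Q} - \frac{1}{\left(-1\right) \left(-20\right)} = \frac{208 + 87}{-147 - \frac{224}{9}} - \frac{1}{\left(-1\right) \left(-20\right)} = \frac{295}{- \frac{1547}{9}} - \frac{1}{20} = 295 \left(- \frac{9}{1547}\right) - \frac{1}{20} = - \frac{2655}{1547} - \frac{1}{20} = - \frac{54647}{30940}$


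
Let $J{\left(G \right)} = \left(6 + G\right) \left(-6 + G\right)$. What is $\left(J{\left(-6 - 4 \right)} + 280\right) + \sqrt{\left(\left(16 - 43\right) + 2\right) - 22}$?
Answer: $344 + i \sqrt{47} \approx 344.0 + 6.8557 i$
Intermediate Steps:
$J{\left(G \right)} = \left(-6 + G\right) \left(6 + G\right)$
$\left(J{\left(-6 - 4 \right)} + 280\right) + \sqrt{\left(\left(16 - 43\right) + 2\right) - 22} = \left(\left(-36 + \left(-6 - 4\right)^{2}\right) + 280\right) + \sqrt{\left(\left(16 - 43\right) + 2\right) - 22} = \left(\left(-36 + \left(-6 - 4\right)^{2}\right) + 280\right) + \sqrt{\left(-27 + 2\right) - 22} = \left(\left(-36 + \left(-10\right)^{2}\right) + 280\right) + \sqrt{-25 - 22} = \left(\left(-36 + 100\right) + 280\right) + \sqrt{-47} = \left(64 + 280\right) + i \sqrt{47} = 344 + i \sqrt{47}$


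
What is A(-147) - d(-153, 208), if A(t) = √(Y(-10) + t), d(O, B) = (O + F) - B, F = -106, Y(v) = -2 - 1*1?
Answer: 467 + 5*I*√6 ≈ 467.0 + 12.247*I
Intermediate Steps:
Y(v) = -3 (Y(v) = -2 - 1 = -3)
d(O, B) = -106 + O - B (d(O, B) = (O - 106) - B = (-106 + O) - B = -106 + O - B)
A(t) = √(-3 + t)
A(-147) - d(-153, 208) = √(-3 - 147) - (-106 - 153 - 1*208) = √(-150) - (-106 - 153 - 208) = 5*I*√6 - 1*(-467) = 5*I*√6 + 467 = 467 + 5*I*√6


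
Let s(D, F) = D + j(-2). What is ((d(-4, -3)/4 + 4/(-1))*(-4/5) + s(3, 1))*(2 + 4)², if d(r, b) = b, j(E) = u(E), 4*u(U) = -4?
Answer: 1044/5 ≈ 208.80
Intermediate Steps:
u(U) = -1 (u(U) = (¼)*(-4) = -1)
j(E) = -1
s(D, F) = -1 + D (s(D, F) = D - 1 = -1 + D)
((d(-4, -3)/4 + 4/(-1))*(-4/5) + s(3, 1))*(2 + 4)² = ((-3/4 + 4/(-1))*(-4/5) + (-1 + 3))*(2 + 4)² = ((-3*¼ + 4*(-1))*(-4*⅕) + 2)*6² = ((-¾ - 4)*(-⅘) + 2)*36 = (-19/4*(-⅘) + 2)*36 = (19/5 + 2)*36 = (29/5)*36 = 1044/5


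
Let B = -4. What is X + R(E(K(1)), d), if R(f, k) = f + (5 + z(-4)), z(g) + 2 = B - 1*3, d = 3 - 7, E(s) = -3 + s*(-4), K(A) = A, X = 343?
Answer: 332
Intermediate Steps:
E(s) = -3 - 4*s
d = -4
z(g) = -9 (z(g) = -2 + (-4 - 1*3) = -2 + (-4 - 3) = -2 - 7 = -9)
R(f, k) = -4 + f (R(f, k) = f + (5 - 9) = f - 4 = -4 + f)
X + R(E(K(1)), d) = 343 + (-4 + (-3 - 4*1)) = 343 + (-4 + (-3 - 4)) = 343 + (-4 - 7) = 343 - 11 = 332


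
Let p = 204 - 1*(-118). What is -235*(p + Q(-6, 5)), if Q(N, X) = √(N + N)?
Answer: -75670 - 470*I*√3 ≈ -75670.0 - 814.06*I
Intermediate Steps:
Q(N, X) = √2*√N (Q(N, X) = √(2*N) = √2*√N)
p = 322 (p = 204 + 118 = 322)
-235*(p + Q(-6, 5)) = -235*(322 + √2*√(-6)) = -235*(322 + √2*(I*√6)) = -235*(322 + 2*I*√3) = -75670 - 470*I*√3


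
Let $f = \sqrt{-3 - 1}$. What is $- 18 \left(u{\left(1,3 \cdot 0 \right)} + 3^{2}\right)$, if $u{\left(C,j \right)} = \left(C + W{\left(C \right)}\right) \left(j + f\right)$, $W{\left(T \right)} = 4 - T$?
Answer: $-162 - 144 i \approx -162.0 - 144.0 i$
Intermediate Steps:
$f = 2 i$ ($f = \sqrt{-4} = 2 i \approx 2.0 i$)
$u{\left(C,j \right)} = 4 j + 8 i$ ($u{\left(C,j \right)} = \left(C - \left(-4 + C\right)\right) \left(j + 2 i\right) = 4 \left(j + 2 i\right) = 4 j + 8 i$)
$- 18 \left(u{\left(1,3 \cdot 0 \right)} + 3^{2}\right) = - 18 \left(\left(4 \cdot 3 \cdot 0 + 8 i\right) + 3^{2}\right) = - 18 \left(\left(4 \cdot 0 + 8 i\right) + 9\right) = - 18 \left(\left(0 + 8 i\right) + 9\right) = - 18 \left(8 i + 9\right) = - 18 \left(9 + 8 i\right) = -162 - 144 i$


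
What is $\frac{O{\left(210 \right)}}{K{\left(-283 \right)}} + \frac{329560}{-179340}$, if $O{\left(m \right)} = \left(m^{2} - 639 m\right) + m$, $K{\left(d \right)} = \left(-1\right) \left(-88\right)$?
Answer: $- \frac{14417929}{14091} \approx -1023.2$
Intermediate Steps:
$K{\left(d \right)} = 88$
$O{\left(m \right)} = m^{2} - 638 m$
$\frac{O{\left(210 \right)}}{K{\left(-283 \right)}} + \frac{329560}{-179340} = \frac{210 \left(-638 + 210\right)}{88} + \frac{329560}{-179340} = 210 \left(-428\right) \frac{1}{88} + 329560 \left(- \frac{1}{179340}\right) = \left(-89880\right) \frac{1}{88} - \frac{2354}{1281} = - \frac{11235}{11} - \frac{2354}{1281} = - \frac{14417929}{14091}$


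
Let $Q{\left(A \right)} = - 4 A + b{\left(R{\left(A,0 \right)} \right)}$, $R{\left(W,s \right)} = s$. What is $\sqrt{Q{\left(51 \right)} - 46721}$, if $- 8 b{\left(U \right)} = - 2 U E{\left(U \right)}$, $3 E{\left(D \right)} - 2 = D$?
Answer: $5 i \sqrt{1877} \approx 216.62 i$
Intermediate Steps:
$E{\left(D \right)} = \frac{2}{3} + \frac{D}{3}$
$b{\left(U \right)} = \frac{U \left(\frac{2}{3} + \frac{U}{3}\right)}{4}$ ($b{\left(U \right)} = - \frac{- 2 U \left(\frac{2}{3} + \frac{U}{3}\right)}{8} = - \frac{\left(-2\right) U \left(\frac{2}{3} + \frac{U}{3}\right)}{8} = \frac{U \left(\frac{2}{3} + \frac{U}{3}\right)}{4}$)
$Q{\left(A \right)} = - 4 A$ ($Q{\left(A \right)} = - 4 A + \frac{1}{12} \cdot 0 \left(2 + 0\right) = - 4 A + \frac{1}{12} \cdot 0 \cdot 2 = - 4 A + 0 = - 4 A$)
$\sqrt{Q{\left(51 \right)} - 46721} = \sqrt{\left(-4\right) 51 - 46721} = \sqrt{-204 - 46721} = \sqrt{-46925} = 5 i \sqrt{1877}$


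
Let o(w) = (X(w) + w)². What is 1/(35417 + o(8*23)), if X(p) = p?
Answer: 1/170841 ≈ 5.8534e-6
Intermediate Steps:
o(w) = 4*w² (o(w) = (w + w)² = (2*w)² = 4*w²)
1/(35417 + o(8*23)) = 1/(35417 + 4*(8*23)²) = 1/(35417 + 4*184²) = 1/(35417 + 4*33856) = 1/(35417 + 135424) = 1/170841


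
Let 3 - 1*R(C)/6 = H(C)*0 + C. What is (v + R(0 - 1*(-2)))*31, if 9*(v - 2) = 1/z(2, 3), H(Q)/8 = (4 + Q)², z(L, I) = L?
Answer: 4495/18 ≈ 249.72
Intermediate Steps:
H(Q) = 8*(4 + Q)²
v = 37/18 (v = 2 + (⅑)/2 = 2 + (⅑)*(½) = 2 + 1/18 = 37/18 ≈ 2.0556)
R(C) = 18 - 6*C (R(C) = 18 - 6*((8*(4 + C)²)*0 + C) = 18 - 6*(0 + C) = 18 - 6*C)
(v + R(0 - 1*(-2)))*31 = (37/18 + (18 - 6*(0 - 1*(-2))))*31 = (37/18 + (18 - 6*(0 + 2)))*31 = (37/18 + (18 - 6*2))*31 = (37/18 + (18 - 12))*31 = (37/18 + 6)*31 = (145/18)*31 = 4495/18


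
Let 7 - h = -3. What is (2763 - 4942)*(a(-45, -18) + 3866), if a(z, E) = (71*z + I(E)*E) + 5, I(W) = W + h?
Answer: -1786780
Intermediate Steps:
h = 10 (h = 7 - 1*(-3) = 7 + 3 = 10)
I(W) = 10 + W (I(W) = W + 10 = 10 + W)
a(z, E) = 5 + 71*z + E*(10 + E) (a(z, E) = (71*z + (10 + E)*E) + 5 = (71*z + E*(10 + E)) + 5 = 5 + 71*z + E*(10 + E))
(2763 - 4942)*(a(-45, -18) + 3866) = (2763 - 4942)*((5 + 71*(-45) - 18*(10 - 18)) + 3866) = -2179*((5 - 3195 - 18*(-8)) + 3866) = -2179*((5 - 3195 + 144) + 3866) = -2179*(-3046 + 3866) = -2179*820 = -1786780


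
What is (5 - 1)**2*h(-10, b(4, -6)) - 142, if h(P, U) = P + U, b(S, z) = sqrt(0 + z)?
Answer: -302 + 16*I*sqrt(6) ≈ -302.0 + 39.192*I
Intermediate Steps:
b(S, z) = sqrt(z)
(5 - 1)**2*h(-10, b(4, -6)) - 142 = (5 - 1)**2*(-10 + sqrt(-6)) - 142 = 4**2*(-10 + I*sqrt(6)) - 142 = 16*(-10 + I*sqrt(6)) - 142 = (-160 + 16*I*sqrt(6)) - 142 = -302 + 16*I*sqrt(6)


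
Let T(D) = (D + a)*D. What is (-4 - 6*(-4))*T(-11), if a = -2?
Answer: 2860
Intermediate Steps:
T(D) = D*(-2 + D) (T(D) = (D - 2)*D = (-2 + D)*D = D*(-2 + D))
(-4 - 6*(-4))*T(-11) = (-4 - 6*(-4))*(-11*(-2 - 11)) = (-4 + 24)*(-11*(-13)) = 20*143 = 2860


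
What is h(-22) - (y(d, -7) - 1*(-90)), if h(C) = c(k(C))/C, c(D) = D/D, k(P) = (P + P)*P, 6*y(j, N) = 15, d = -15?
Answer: -1018/11 ≈ -92.545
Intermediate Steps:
y(j, N) = 5/2 (y(j, N) = (⅙)*15 = 5/2)
k(P) = 2*P² (k(P) = (2*P)*P = 2*P²)
c(D) = 1
h(C) = 1/C
h(-22) - (y(d, -7) - 1*(-90)) = 1/(-22) - (5/2 - 1*(-90)) = -1/22 - (5/2 + 90) = -1/22 - 1*185/2 = -1/22 - 185/2 = -1018/11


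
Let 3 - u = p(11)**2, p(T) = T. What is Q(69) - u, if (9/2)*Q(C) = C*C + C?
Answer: 3574/3 ≈ 1191.3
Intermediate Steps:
u = -118 (u = 3 - 1*11**2 = 3 - 1*121 = 3 - 121 = -118)
Q(C) = 2*C/9 + 2*C**2/9 (Q(C) = 2*(C*C + C)/9 = 2*(C**2 + C)/9 = 2*(C + C**2)/9 = 2*C/9 + 2*C**2/9)
Q(69) - u = (2/9)*69*(1 + 69) - 1*(-118) = (2/9)*69*70 + 118 = 3220/3 + 118 = 3574/3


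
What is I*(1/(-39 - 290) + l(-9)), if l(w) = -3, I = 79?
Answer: -78052/329 ≈ -237.24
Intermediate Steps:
I*(1/(-39 - 290) + l(-9)) = 79*(1/(-39 - 290) - 3) = 79*(1/(-329) - 3) = 79*(-1/329 - 3) = 79*(-988/329) = -78052/329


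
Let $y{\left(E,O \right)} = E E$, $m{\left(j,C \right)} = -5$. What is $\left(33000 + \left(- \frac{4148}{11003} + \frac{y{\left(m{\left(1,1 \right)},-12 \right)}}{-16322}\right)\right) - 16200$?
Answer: $\frac{3017060250069}{179590966} \approx 16800.0$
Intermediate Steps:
$y{\left(E,O \right)} = E^{2}$
$\left(33000 + \left(- \frac{4148}{11003} + \frac{y{\left(m{\left(1,1 \right)},-12 \right)}}{-16322}\right)\right) - 16200 = \left(33000 - \left(\frac{4148}{11003} - \frac{\left(-5\right)^{2}}{-16322}\right)\right) - 16200 = \left(33000 + \left(\left(-4148\right) \frac{1}{11003} + 25 \left(- \frac{1}{16322}\right)\right)\right) - 16200 = \left(33000 - \frac{67978731}{179590966}\right) - 16200 = \frac{5926433899269}{179590966} - 16200 = \frac{3017060250069}{179590966}$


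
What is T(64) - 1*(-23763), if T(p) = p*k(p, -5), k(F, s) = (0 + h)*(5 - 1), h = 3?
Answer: 24531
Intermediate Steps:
k(F, s) = 12 (k(F, s) = (0 + 3)*(5 - 1) = 3*4 = 12)
T(p) = 12*p (T(p) = p*12 = 12*p)
T(64) - 1*(-23763) = 12*64 - 1*(-23763) = 768 + 23763 = 24531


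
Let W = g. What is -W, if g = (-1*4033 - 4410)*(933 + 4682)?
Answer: 47407445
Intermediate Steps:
g = -47407445 (g = (-4033 - 4410)*5615 = -8443*5615 = -47407445)
W = -47407445
-W = -1*(-47407445) = 47407445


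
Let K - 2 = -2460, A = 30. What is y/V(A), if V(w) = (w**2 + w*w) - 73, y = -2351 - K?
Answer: 107/1727 ≈ 0.061957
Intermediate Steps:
K = -2458 (K = 2 - 2460 = -2458)
y = 107 (y = -2351 - 1*(-2458) = -2351 + 2458 = 107)
V(w) = -73 + 2*w**2 (V(w) = (w**2 + w**2) - 73 = 2*w**2 - 73 = -73 + 2*w**2)
y/V(A) = 107/(-73 + 2*30**2) = 107/(-73 + 2*900) = 107/(-73 + 1800) = 107/1727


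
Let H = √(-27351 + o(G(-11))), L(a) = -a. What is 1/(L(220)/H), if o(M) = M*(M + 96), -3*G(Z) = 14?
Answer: -I*√249995/660 ≈ -0.75757*I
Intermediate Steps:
G(Z) = -14/3 (G(Z) = -⅓*14 = -14/3)
o(M) = M*(96 + M)
H = I*√249995/3 (H = √(-27351 - 14*(96 - 14/3)/3) = √(-27351 - 14/3*274/3) = √(-27351 - 3836/9) = √(-249995/9) = I*√249995/3 ≈ 166.67*I)
1/(L(220)/H) = 1/((-1*220)/((I*√249995/3))) = 1/(-(-132)*I*√249995/49999) = 1/(132*I*√249995/49999) = -I*√249995/660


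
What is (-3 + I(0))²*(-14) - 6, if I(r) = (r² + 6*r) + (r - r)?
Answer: -132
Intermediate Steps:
I(r) = r² + 6*r (I(r) = (r² + 6*r) + 0 = r² + 6*r)
(-3 + I(0))²*(-14) - 6 = (-3 + 0*(6 + 0))²*(-14) - 6 = (-3 + 0*6)²*(-14) - 6 = (-3 + 0)²*(-14) - 6 = (-3)²*(-14) - 6 = 9*(-14) - 6 = -126 - 6 = -132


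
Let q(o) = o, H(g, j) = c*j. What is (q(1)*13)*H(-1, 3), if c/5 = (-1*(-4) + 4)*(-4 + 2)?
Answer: -3120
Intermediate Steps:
c = -80 (c = 5*((-1*(-4) + 4)*(-4 + 2)) = 5*((4 + 4)*(-2)) = 5*(8*(-2)) = 5*(-16) = -80)
H(g, j) = -80*j
(q(1)*13)*H(-1, 3) = (1*13)*(-80*3) = 13*(-240) = -3120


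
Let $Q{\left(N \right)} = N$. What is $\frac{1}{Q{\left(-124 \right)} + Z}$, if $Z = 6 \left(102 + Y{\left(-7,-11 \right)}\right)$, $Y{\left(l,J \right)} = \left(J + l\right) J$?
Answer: $\frac{1}{1676} \approx 0.00059666$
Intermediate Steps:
$Y{\left(l,J \right)} = J \left(J + l\right)$
$Z = 1800$ ($Z = 6 \left(102 - 11 \left(-11 - 7\right)\right) = 6 \left(102 - -198\right) = 6 \left(102 + 198\right) = 6 \cdot 300 = 1800$)
$\frac{1}{Q{\left(-124 \right)} + Z} = \frac{1}{-124 + 1800} = \frac{1}{1676}$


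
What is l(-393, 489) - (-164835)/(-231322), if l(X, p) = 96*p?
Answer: 10859015133/231322 ≈ 46943.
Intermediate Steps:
l(-393, 489) - (-164835)/(-231322) = 96*489 - (-164835)/(-231322) = 46944 - (-164835)*(-1)/231322 = 46944 - 1*164835/231322 = 46944 - 164835/231322 = 10859015133/231322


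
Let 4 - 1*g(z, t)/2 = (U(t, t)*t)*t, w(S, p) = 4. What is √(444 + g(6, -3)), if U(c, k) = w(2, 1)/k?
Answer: 2*√119 ≈ 21.817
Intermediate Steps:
U(c, k) = 4/k
g(z, t) = 8 - 8*t (g(z, t) = 8 - 2*(4/t)*t*t = 8 - 8*t)
√(444 + g(6, -3)) = √(444 + (8 - 8*(-3))) = √(444 + (8 + 24)) = √(444 + 32) = √476 = 2*√119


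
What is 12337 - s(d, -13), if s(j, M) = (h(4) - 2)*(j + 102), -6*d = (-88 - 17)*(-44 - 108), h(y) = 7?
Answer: 25127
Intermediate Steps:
d = -2660 (d = -(-88 - 17)*(-44 - 108)/6 = -(-35)*(-152)/2 = -⅙*15960 = -2660)
s(j, M) = 510 + 5*j (s(j, M) = (7 - 2)*(j + 102) = 5*(102 + j) = 510 + 5*j)
12337 - s(d, -13) = 12337 - (510 + 5*(-2660)) = 12337 - (510 - 13300) = 12337 - 1*(-12790) = 12337 + 12790 = 25127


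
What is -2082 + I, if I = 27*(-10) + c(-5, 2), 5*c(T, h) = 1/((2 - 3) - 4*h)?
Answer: -105841/45 ≈ -2352.0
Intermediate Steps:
c(T, h) = 1/(5*(-1 - 4*h)) (c(T, h) = 1/(5*((2 - 3) - 4*h)) = 1/(5*(-1 - 4*h)))
I = -12151/45 (I = 27*(-10) - 1/(5 + 20*2) = -270 - 1/(5 + 40) = -270 - 1/45 = -12151/45 ≈ -270.02)
-2082 + I = -2082 - 12151/45 = -105841/45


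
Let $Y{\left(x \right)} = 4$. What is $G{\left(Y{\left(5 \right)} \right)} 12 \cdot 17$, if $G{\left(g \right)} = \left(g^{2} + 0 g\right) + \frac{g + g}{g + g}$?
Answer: $3468$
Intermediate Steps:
$G{\left(g \right)} = 1 + g^{2}$ ($G{\left(g \right)} = \left(g^{2} + 0\right) + \frac{2 g}{2 g} = g^{2} + 2 g \frac{1}{2 g} = g^{2} + 1 = 1 + g^{2}$)
$G{\left(Y{\left(5 \right)} \right)} 12 \cdot 17 = \left(1 + 4^{2}\right) 12 \cdot 17 = \left(1 + 16\right) 12 \cdot 17 = 17 \cdot 12 \cdot 17 = 204 \cdot 17 = 3468$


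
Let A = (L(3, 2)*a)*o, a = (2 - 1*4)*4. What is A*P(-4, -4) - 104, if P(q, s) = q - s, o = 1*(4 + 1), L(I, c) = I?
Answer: -104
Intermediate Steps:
a = -8 (a = (2 - 4)*4 = -2*4 = -8)
o = 5 (o = 1*5 = 5)
A = -120 (A = (3*(-8))*5 = -24*5 = -120)
A*P(-4, -4) - 104 = -120*(-4 - 1*(-4)) - 104 = -120*(-4 + 4) - 104 = -120*0 - 104 = 0 - 104 = -104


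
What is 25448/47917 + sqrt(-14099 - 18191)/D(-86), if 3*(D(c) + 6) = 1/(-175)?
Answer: 25448/47917 - 525*I*sqrt(32290)/3151 ≈ 0.53109 - 29.94*I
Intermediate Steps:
D(c) = -3151/525 (D(c) = -6 + (1/3)/(-175) = -6 + (1/3)*(-1/175) = -6 - 1/525 = -3151/525)
25448/47917 + sqrt(-14099 - 18191)/D(-86) = 25448/47917 + sqrt(-14099 - 18191)/(-3151/525) = 25448*(1/47917) + sqrt(-32290)*(-525/3151) = 25448/47917 + (I*sqrt(32290))*(-525/3151) = 25448/47917 - 525*I*sqrt(32290)/3151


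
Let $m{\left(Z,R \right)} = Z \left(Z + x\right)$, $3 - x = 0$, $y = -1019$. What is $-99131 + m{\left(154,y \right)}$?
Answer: $-74953$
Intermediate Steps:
$x = 3$ ($x = 3 - 0 = 3 + 0 = 3$)
$m{\left(Z,R \right)} = Z \left(3 + Z\right)$ ($m{\left(Z,R \right)} = Z \left(Z + 3\right) = Z \left(3 + Z\right)$)
$-99131 + m{\left(154,y \right)} = -99131 + 154 \left(3 + 154\right) = -99131 + 154 \cdot 157 = -99131 + 24178 = -74953$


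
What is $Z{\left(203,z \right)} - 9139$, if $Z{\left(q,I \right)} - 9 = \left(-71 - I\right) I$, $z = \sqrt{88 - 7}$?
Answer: $-9850$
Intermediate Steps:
$z = 9$ ($z = \sqrt{81} = 9$)
$Z{\left(q,I \right)} = 9 + I \left(-71 - I\right)$ ($Z{\left(q,I \right)} = 9 + \left(-71 - I\right) I = 9 + I \left(-71 - I\right)$)
$Z{\left(203,z \right)} - 9139 = \left(9 - 9^{2} - 639\right) - 9139 = \left(9 - 81 - 639\right) - 9139 = -711 - 9139 = -9850$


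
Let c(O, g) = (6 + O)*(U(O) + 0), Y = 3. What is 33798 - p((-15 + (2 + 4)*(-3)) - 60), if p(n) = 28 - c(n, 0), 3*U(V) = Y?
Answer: 33683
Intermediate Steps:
U(V) = 1 (U(V) = (⅓)*3 = 1)
c(O, g) = 6 + O (c(O, g) = (6 + O)*(1 + 0) = (6 + O)*1 = 6 + O)
p(n) = 22 - n (p(n) = 28 - (6 + n) = 28 + (-6 - n) = 22 - n)
33798 - p((-15 + (2 + 4)*(-3)) - 60) = 33798 - (22 - ((-15 + (2 + 4)*(-3)) - 60)) = 33798 - (22 - ((-15 + 6*(-3)) - 60)) = 33798 - (22 - ((-15 - 18) - 60)) = 33798 - (22 - (-33 - 60)) = 33798 - (22 - 1*(-93)) = 33798 - (22 + 93) = 33798 - 1*115 = 33798 - 115 = 33683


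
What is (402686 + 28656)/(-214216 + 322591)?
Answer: 431342/108375 ≈ 3.9801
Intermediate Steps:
(402686 + 28656)/(-214216 + 322591) = 431342/108375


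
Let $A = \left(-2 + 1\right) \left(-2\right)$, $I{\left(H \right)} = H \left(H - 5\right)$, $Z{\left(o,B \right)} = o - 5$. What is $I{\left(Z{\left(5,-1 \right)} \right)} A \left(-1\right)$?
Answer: $0$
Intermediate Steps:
$Z{\left(o,B \right)} = -5 + o$
$I{\left(H \right)} = H \left(-5 + H\right)$
$A = 2$ ($A = \left(-1\right) \left(-2\right) = 2$)
$I{\left(Z{\left(5,-1 \right)} \right)} A \left(-1\right) = \left(-5 + 5\right) \left(-5 + \left(-5 + 5\right)\right) 2 \left(-1\right) = 0 \left(-5 + 0\right) 2 \left(-1\right) = 0 \left(-5\right) 2 \left(-1\right) = 0 \cdot 2 \left(-1\right) = 0 \left(-1\right) = 0$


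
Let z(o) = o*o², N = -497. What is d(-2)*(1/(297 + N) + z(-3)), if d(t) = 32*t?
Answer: 43208/25 ≈ 1728.3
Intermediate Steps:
z(o) = o³
d(-2)*(1/(297 + N) + z(-3)) = (32*(-2))*(1/(297 - 497) + (-3)³) = -64*(1/(-200) - 27) = -64*(-1/200 - 27) = -64*(-5401/200) = 43208/25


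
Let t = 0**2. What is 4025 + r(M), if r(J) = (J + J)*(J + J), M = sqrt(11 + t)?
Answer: 4069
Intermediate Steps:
t = 0
M = sqrt(11) (M = sqrt(11 + 0) = sqrt(11) ≈ 3.3166)
r(J) = 4*J**2 (r(J) = (2*J)*(2*J) = 4*J**2)
4025 + r(M) = 4025 + 4*(sqrt(11))**2 = 4025 + 4*11 = 4025 + 44 = 4069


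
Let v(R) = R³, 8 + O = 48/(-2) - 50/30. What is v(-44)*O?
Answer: 8603584/3 ≈ 2.8679e+6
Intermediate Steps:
O = -101/3 (O = -8 + (48/(-2) - 50/30) = -8 + (48*(-½) - 50*1/30) = -8 + (-24 - 5/3) = -8 - 77/3 = -101/3 ≈ -33.667)
v(-44)*O = (-44)³*(-101/3) = -85184*(-101/3) = 8603584/3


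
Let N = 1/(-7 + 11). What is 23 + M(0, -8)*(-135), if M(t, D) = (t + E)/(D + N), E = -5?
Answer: -1987/31 ≈ -64.097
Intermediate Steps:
N = ¼ (N = 1/4 = ¼ ≈ 0.25000)
M(t, D) = (-5 + t)/(¼ + D) (M(t, D) = (t - 5)/(D + ¼) = (-5 + t)/(¼ + D))
23 + M(0, -8)*(-135) = 23 + (4*(-5 + 0)/(1 + 4*(-8)))*(-135) = 23 + (4*(-5)/(1 - 32))*(-135) = 23 + (4*(-5)/(-31))*(-135) = 23 + (4*(-1/31)*(-5))*(-135) = 23 + (20/31)*(-135) = 23 - 2700/31 = -1987/31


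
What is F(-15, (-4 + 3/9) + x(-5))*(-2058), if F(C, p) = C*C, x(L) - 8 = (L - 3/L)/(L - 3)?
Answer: -463050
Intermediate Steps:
x(L) = 8 + (L - 3/L)/(-3 + L) (x(L) = 8 + (L - 3/L)/(L - 3) = 8 + (L - 3/L)/(-3 + L))
F(C, p) = C²
F(-15, (-4 + 3/9) + x(-5))*(-2058) = (-15)²*(-2058) = 225*(-2058) = -463050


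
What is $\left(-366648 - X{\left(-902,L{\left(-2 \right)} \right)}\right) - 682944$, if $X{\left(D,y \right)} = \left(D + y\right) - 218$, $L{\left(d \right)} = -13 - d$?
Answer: $-1048461$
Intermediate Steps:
$X{\left(D,y \right)} = -218 + D + y$
$\left(-366648 - X{\left(-902,L{\left(-2 \right)} \right)}\right) - 682944 = \left(-366648 - \left(-218 - 902 - 11\right)\right) - 682944 = \left(-366648 - -1131\right) - 682944 = \left(-366648 + 1131\right) - 682944 = -365517 - 682944 = -1048461$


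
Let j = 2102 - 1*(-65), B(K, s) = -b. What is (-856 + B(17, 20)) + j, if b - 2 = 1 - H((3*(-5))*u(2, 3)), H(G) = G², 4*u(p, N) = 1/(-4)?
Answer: 335073/256 ≈ 1308.9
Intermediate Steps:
u(p, N) = -1/16 (u(p, N) = (¼)/(-4) = (¼)*(-¼) = -1/16)
b = 543/256 (b = 2 + (1 - ((3*(-5))*(-1/16))²) = 2 + (1 - (-15*(-1/16))²) = 2 + (1 - (15/16)²) = 2 + (1 - 1*225/256) = 2 + (1 - 225/256) = 2 + 31/256 = 543/256 ≈ 2.1211)
B(K, s) = -543/256 (B(K, s) = -1*543/256 = -543/256)
j = 2167 (j = 2102 + 65 = 2167)
(-856 + B(17, 20)) + j = (-856 - 543/256) + 2167 = -219679/256 + 2167 = 335073/256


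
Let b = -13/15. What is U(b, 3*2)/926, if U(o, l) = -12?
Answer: -6/463 ≈ -0.012959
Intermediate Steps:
b = -13/15 (b = -13*1/15 = -13/15 ≈ -0.86667)
U(b, 3*2)/926 = -12/926 = -12*1/926 = -6/463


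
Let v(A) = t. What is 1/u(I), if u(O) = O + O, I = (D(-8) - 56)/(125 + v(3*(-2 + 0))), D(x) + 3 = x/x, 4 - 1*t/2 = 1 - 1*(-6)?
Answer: -119/116 ≈ -1.0259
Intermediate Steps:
t = -6 (t = 8 - 2*(1 - 1*(-6)) = 8 - 2*(1 + 6) = 8 - 2*7 = 8 - 14 = -6)
D(x) = -2 (D(x) = -3 + x/x = -3 + 1 = -2)
v(A) = -6
I = -58/119 (I = (-2 - 56)/(125 - 6) = -58/119 ≈ -0.48739)
u(O) = 2*O
1/u(I) = 1/(2*(-58/119)) = 1/(-116/119) = -119/116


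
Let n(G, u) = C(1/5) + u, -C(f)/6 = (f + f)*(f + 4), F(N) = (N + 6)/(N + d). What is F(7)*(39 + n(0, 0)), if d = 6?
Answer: 723/25 ≈ 28.920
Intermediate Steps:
F(N) = 1 (F(N) = (N + 6)/(N + 6) = (6 + N)/(6 + N) = 1)
C(f) = -12*f*(4 + f) (C(f) = -6*(f + f)*(f + 4) = -6*2*f*(4 + f) = -12*f*(4 + f))
n(G, u) = -252/25 + u (n(G, u) = -12*(4 + 1/5)/5 + u = -12*⅕*(4 + ⅕) + u = -12*⅕*21/5 + u = -252/25 + u)
F(7)*(39 + n(0, 0)) = 1*(39 + (-252/25 + 0)) = 1*(39 - 252/25) = 1*(723/25) = 723/25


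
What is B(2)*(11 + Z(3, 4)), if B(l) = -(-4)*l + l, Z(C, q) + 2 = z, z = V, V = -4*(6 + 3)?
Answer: -270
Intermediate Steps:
V = -36 (V = -4*9 = -36)
z = -36
Z(C, q) = -38 (Z(C, q) = -2 - 36 = -38)
B(l) = 5*l (B(l) = 4*l + l = 5*l)
B(2)*(11 + Z(3, 4)) = (5*2)*(11 - 38) = 10*(-27) = -270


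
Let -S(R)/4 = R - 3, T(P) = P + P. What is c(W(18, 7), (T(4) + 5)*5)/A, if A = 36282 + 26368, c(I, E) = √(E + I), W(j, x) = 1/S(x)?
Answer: √1039/250600 ≈ 0.00012863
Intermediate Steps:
T(P) = 2*P
S(R) = 12 - 4*R (S(R) = -4*(R - 3) = -4*(-3 + R) = 12 - 4*R)
W(j, x) = 1/(12 - 4*x)
A = 62650
c(W(18, 7), (T(4) + 5)*5)/A = √((2*4 + 5)*5 - 1/(-12 + 4*7))/62650 = √((8 + 5)*5 - 1/(-12 + 28))*(1/62650) = √(13*5 - 1/16)*(1/62650) = √(65 - 1*1/16)*(1/62650) = √(65 - 1/16)*(1/62650) = √(1039/16)*(1/62650) = (√1039/4)*(1/62650) = √1039/250600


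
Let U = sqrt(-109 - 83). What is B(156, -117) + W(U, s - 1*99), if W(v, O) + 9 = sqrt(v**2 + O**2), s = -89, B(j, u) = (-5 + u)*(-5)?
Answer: 601 + 52*sqrt(13) ≈ 788.49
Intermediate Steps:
B(j, u) = 25 - 5*u
U = 8*I*sqrt(3) (U = sqrt(-192) = 8*I*sqrt(3) ≈ 13.856*I)
W(v, O) = -9 + sqrt(O**2 + v**2) (W(v, O) = -9 + sqrt(v**2 + O**2) = -9 + sqrt(O**2 + v**2))
B(156, -117) + W(U, s - 1*99) = (25 - 5*(-117)) + (-9 + sqrt((-89 - 1*99)**2 + (8*I*sqrt(3))**2)) = (25 + 585) + (-9 + sqrt((-89 - 99)**2 - 192)) = 610 + (-9 + sqrt((-188)**2 - 192)) = 610 + (-9 + sqrt(35344 - 192)) = 610 + (-9 + sqrt(35152)) = 610 + (-9 + 52*sqrt(13)) = 601 + 52*sqrt(13)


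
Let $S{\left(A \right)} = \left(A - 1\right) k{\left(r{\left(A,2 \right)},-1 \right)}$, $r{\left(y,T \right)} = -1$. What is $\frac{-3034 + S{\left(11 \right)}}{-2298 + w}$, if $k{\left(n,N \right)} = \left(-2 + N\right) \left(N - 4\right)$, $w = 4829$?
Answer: $- \frac{2884}{2531} \approx -1.1395$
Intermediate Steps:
$k{\left(n,N \right)} = \left(-4 + N\right) \left(-2 + N\right)$ ($k{\left(n,N \right)} = \left(-2 + N\right) \left(-4 + N\right) = \left(-4 + N\right) \left(-2 + N\right)$)
$S{\left(A \right)} = -15 + 15 A$ ($S{\left(A \right)} = \left(A - 1\right) \left(8 + \left(-1\right)^{2} - -6\right) = \left(-1 + A\right) \left(8 + 1 + 6\right) = \left(-1 + A\right) 15 = -15 + 15 A$)
$\frac{-3034 + S{\left(11 \right)}}{-2298 + w} = \frac{-3034 + \left(-15 + 15 \cdot 11\right)}{-2298 + 4829} = \frac{-3034 + \left(-15 + 165\right)}{2531} = \left(-3034 + 150\right) \frac{1}{2531} = \left(-2884\right) \frac{1}{2531} = - \frac{2884}{2531}$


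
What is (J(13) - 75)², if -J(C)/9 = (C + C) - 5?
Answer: 69696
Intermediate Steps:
J(C) = 45 - 18*C (J(C) = -9*((C + C) - 5) = -9*(2*C - 5) = -9*(-5 + 2*C) = 45 - 18*C)
(J(13) - 75)² = ((45 - 18*13) - 75)² = ((45 - 234) - 75)² = (-189 - 75)² = (-264)² = 69696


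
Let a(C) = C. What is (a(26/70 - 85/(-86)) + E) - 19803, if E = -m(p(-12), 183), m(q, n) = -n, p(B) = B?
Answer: -59052107/3010 ≈ -19619.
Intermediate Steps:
E = 183 (E = -(-1)*183 = -1*(-183) = 183)
(a(26/70 - 85/(-86)) + E) - 19803 = ((26/70 - 85/(-86)) + 183) - 19803 = ((26*(1/70) - 85*(-1/86)) + 183) - 19803 = ((13/35 + 85/86) + 183) - 19803 = (4093/3010 + 183) - 19803 = 554923/3010 - 19803 = -59052107/3010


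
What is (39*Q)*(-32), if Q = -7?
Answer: 8736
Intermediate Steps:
(39*Q)*(-32) = (39*(-7))*(-32) = -273*(-32) = 8736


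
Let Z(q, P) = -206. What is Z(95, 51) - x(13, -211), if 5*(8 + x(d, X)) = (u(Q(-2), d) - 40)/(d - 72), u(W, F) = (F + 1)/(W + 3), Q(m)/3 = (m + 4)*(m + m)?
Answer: -175352/885 ≈ -198.14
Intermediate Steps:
Q(m) = 6*m*(4 + m) (Q(m) = 3*((m + 4)*(m + m)) = 3*((4 + m)*(2*m)) = 3*(2*m*(4 + m)) = 6*m*(4 + m))
u(W, F) = (1 + F)/(3 + W)
x(d, X) = -8 + (-841/21 - d/21)/(5*(-72 + d)) (x(d, X) = -8 + (((1 + d)/(3 + 6*(-2)*(4 - 2)) - 40)/(d - 72))/5 = -8 + (((1 + d)/(3 + 6*(-2)*2) - 40)/(-72 + d))/5 = -8 + (((1 + d)/(3 - 24) - 40)/(-72 + d))/5 = -8 + (((1 + d)/(-21) - 40)/(-72 + d))/5 = -8 + ((-(1 + d)/21 - 40)/(-72 + d))/5 = -8 + (((-1/21 - d/21) - 40)/(-72 + d))/5 = -8 + ((-841/21 - d/21)/(-72 + d))/5 = -8 + (-841/21 - d/21)/(5*(-72 + d)))
Z(95, 51) - x(13, -211) = -206 - (59639 - 841*13)/(105*(-72 + 13)) = -206 - (59639 - 10933)/(105*(-59)) = -206 - (-1)*48706/(105*59) = -206 - 1*(-6958/885) = -206 + 6958/885 = -175352/885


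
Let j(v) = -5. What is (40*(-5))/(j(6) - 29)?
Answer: 100/17 ≈ 5.8824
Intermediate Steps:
(40*(-5))/(j(6) - 29) = (40*(-5))/(-5 - 29) = -200/(-34) = -200*(-1/34) = 100/17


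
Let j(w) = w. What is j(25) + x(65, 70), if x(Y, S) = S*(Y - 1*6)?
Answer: 4155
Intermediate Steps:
x(Y, S) = S*(-6 + Y) (x(Y, S) = S*(Y - 6) = S*(-6 + Y))
j(25) + x(65, 70) = 25 + 70*(-6 + 65) = 25 + 70*59 = 25 + 4130 = 4155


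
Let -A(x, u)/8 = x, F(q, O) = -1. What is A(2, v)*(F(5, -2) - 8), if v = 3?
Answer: 144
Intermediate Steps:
A(x, u) = -8*x
A(2, v)*(F(5, -2) - 8) = (-8*2)*(-1 - 8) = -16*(-9) = 144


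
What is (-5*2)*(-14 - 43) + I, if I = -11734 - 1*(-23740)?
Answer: 12576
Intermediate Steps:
I = 12006 (I = -11734 + 23740 = 12006)
(-5*2)*(-14 - 43) + I = (-5*2)*(-14 - 43) + 12006 = -10*(-57) + 12006 = 570 + 12006 = 12576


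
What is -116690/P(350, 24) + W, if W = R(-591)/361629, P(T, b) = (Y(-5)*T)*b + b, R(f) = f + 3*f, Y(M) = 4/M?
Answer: 2343481037/134525988 ≈ 17.420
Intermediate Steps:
R(f) = 4*f
P(T, b) = b - 4*T*b/5 (P(T, b) = ((4/(-5))*T)*b + b = ((4*(-⅕))*T)*b + b = (-4*T/5)*b + b = -4*T*b/5 + b = b - 4*T*b/5)
W = -788/120543 (W = (4*(-591))/361629 = -2364*1/361629 = -788/120543 ≈ -0.0065371)
-116690/P(350, 24) + W = -116690*5/(24*(5 - 4*350)) - 788/120543 = -116690*5/(24*(5 - 1400)) - 788/120543 = -116690/((⅕)*24*(-1395)) - 788/120543 = -116690/(-6696) - 788/120543 = -116690*(-1/6696) - 788/120543 = 58345/3348 - 788/120543 = 2343481037/134525988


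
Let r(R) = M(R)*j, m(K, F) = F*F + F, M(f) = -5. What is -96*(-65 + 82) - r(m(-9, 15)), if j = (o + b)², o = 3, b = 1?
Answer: -1552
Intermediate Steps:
j = 16 (j = (3 + 1)² = 4² = 16)
m(K, F) = F + F² (m(K, F) = F² + F = F + F²)
r(R) = -80 (r(R) = -5*16 = -80)
-96*(-65 + 82) - r(m(-9, 15)) = -96*(-65 + 82) - 1*(-80) = -96*17 + 80 = -1632 + 80 = -1552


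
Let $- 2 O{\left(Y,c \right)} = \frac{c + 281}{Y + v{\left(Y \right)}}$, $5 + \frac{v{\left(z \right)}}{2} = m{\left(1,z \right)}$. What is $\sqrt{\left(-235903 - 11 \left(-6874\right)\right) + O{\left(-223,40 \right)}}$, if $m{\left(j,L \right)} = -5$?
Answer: $\frac{i \sqrt{51933422}}{18} \approx 400.36 i$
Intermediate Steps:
$v{\left(z \right)} = -20$ ($v{\left(z \right)} = -10 + 2 \left(-5\right) = -10 - 10 = -20$)
$O{\left(Y,c \right)} = - \frac{281 + c}{2 \left(-20 + Y\right)}$ ($O{\left(Y,c \right)} = - \frac{\left(c + 281\right) \frac{1}{Y - 20}}{2} = - \frac{\left(281 + c\right) \frac{1}{-20 + Y}}{2} = - \frac{\frac{1}{-20 + Y} \left(281 + c\right)}{2} = - \frac{281 + c}{2 \left(-20 + Y\right)}$)
$\sqrt{\left(-235903 - 11 \left(-6874\right)\right) + O{\left(-223,40 \right)}} = \sqrt{\left(-235903 - 11 \left(-6874\right)\right) + \frac{-281 - 40}{2 \left(-20 - 223\right)}} = \sqrt{\left(-235903 - -75614\right) + \frac{-281 - 40}{2 \left(-243\right)}} = \sqrt{\left(-235903 + 75614\right) + \frac{1}{2} \left(- \frac{1}{243}\right) \left(-321\right)} = \sqrt{-160289 + \frac{107}{162}} = \sqrt{- \frac{25966711}{162}} = \frac{i \sqrt{51933422}}{18}$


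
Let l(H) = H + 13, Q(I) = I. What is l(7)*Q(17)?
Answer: 340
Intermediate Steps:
l(H) = 13 + H
l(7)*Q(17) = (13 + 7)*17 = 20*17 = 340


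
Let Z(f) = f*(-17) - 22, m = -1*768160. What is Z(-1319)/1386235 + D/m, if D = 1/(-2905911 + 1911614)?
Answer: 3421883498283551/211755487293369440 ≈ 0.016160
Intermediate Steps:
m = -768160
Z(f) = -22 - 17*f (Z(f) = -17*f - 22 = -22 - 17*f)
D = -1/994297 (D = 1/(-994297) = -1/994297 ≈ -1.0057e-6)
Z(-1319)/1386235 + D/m = (-22 - 17*(-1319))/1386235 - 1/994297/(-768160) = (-22 + 22423)*(1/1386235) - 1/994297*(-1/768160) = 22401*(1/1386235) + 1/763779183520 = 22401/1386235 + 1/763779183520 = 3421883498283551/211755487293369440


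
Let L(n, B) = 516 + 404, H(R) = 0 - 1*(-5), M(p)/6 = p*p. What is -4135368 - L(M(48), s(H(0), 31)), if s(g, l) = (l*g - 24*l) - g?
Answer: -4136288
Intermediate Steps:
M(p) = 6*p² (M(p) = 6*(p*p) = 6*p²)
H(R) = 5 (H(R) = 0 + 5 = 5)
s(g, l) = -g - 24*l + g*l (s(g, l) = (g*l - 24*l) - g = (-24*l + g*l) - g = -g - 24*l + g*l)
L(n, B) = 920
-4135368 - L(M(48), s(H(0), 31)) = -4135368 - 1*920 = -4135368 - 920 = -4136288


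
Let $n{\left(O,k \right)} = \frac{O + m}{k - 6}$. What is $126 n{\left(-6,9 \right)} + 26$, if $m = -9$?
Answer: $-604$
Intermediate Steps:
$n{\left(O,k \right)} = \frac{-9 + O}{-6 + k}$ ($n{\left(O,k \right)} = \frac{O - 9}{k - 6} = \frac{-9 + O}{-6 + k}$)
$126 n{\left(-6,9 \right)} + 26 = 126 \frac{-9 - 6}{-6 + 9} + 26 = 126 \cdot \frac{1}{3} \left(-15\right) + 26 = 126 \left(-5\right) + 26 = -630 + 26 = -604$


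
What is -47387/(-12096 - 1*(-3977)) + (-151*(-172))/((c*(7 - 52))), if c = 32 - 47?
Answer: 242852893/5480325 ≈ 44.314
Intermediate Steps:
c = -15
-47387/(-12096 - 1*(-3977)) + (-151*(-172))/((c*(7 - 52))) = -47387/(-12096 - 1*(-3977)) + (-151*(-172))/((-15*(7 - 52))) = -47387/(-12096 + 3977) + 25972/((-15*(-45))) = -47387/(-8119) + 25972/675 = -47387*(-1/8119) + 25972*(1/675) = 47387/8119 + 25972/675 = 242852893/5480325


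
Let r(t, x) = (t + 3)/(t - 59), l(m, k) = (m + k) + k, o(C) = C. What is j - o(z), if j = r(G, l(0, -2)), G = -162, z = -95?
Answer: 21154/221 ≈ 95.719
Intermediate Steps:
l(m, k) = m + 2*k (l(m, k) = (k + m) + k = m + 2*k)
r(t, x) = (3 + t)/(-59 + t)
j = 159/221 (j = (3 - 162)/(-59 - 162) = -159/(-221) = -1/221*(-159) = 159/221 ≈ 0.71946)
j - o(z) = 159/221 - 1*(-95) = 159/221 + 95 = 21154/221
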